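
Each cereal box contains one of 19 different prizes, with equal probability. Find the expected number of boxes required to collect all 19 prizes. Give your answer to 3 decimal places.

67.407

After i distinct types are collected, each trial gives a new one with probability (19−i)/19, so the expected wait for the next new type is 19/(19−i).
E = 19/19 + 19/18 + 19/17 + 19/16 + 19/15 + 19/14 + 19/13 + 19/12 + 19/11 + 19/10 + 19/9 + 19/8 + 19/7 + 19/6 + 19/5 + 19/4 + 19/3 + 19/2 + 19/1 = 275295799/4084080 ≈ 67.407.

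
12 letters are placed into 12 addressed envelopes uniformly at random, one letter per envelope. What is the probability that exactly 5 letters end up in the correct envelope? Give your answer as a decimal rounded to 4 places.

Choose which 5 of the 12 are fixed: C(12,5) = 792 ways.
The remaining 7 must have no fixed point: D(7) = 1854.
P = 792·1854/479001600 = 103/33600 ≈ 0.0031.

0.0031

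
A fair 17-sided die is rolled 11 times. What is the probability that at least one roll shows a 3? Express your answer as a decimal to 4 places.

P(no roll shows a 3) = (16/17)^11 ≈ 0.5133.
P(at least one) = 1 − 0.5133 = 0.4867.

0.4867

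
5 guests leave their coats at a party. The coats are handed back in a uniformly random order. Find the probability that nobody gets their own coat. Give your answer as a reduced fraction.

This is the derangement probability: permutations of 5 with no fixed point.
D(5) = 5! · (1 − 1/1! + 1/2! − ··· + (−1)^5/5!) = 44.
P = 44/120 = 11/30.

11/30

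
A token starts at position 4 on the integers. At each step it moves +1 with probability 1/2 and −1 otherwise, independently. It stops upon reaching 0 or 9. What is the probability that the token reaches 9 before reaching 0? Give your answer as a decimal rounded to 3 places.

With a fair step, P(i) = ½P(i−1) + ½P(i+1) with P(0)=0, P(9)=1 has the linear solution P(i) = i/9.
P(4) = 4/9 ≈ 0.444.

0.444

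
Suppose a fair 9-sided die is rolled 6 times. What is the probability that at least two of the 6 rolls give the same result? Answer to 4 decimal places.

0.8862

P(all 6 different) = 9/9 · 8/9 · ··· · 4/9 ≈ 0.1138.
P(at least two equal) = 1 − 0.1138 = 0.8862.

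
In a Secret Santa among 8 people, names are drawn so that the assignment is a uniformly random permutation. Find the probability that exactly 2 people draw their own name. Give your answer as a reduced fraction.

53/288

Choose which 2 of the 8 are fixed: C(8,2) = 28 ways.
The remaining 6 must have no fixed point: D(6) = 265.
P = 28·265/40320 = 53/288.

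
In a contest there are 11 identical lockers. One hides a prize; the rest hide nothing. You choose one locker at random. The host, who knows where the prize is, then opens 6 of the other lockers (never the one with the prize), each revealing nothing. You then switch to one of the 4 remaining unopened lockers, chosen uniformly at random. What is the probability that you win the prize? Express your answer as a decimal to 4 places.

Your original locker holds the prize with probability 1/11, so the other 10 collectively hold it with probability 10/11.
The host can always find 6 empty lockers to open, so the reveals don't change that 10/11; it is now spread over the 4 remaining unopened lockers.
P(win by switching) = (10/11) · (1/4) = 5/22 ≈ 0.2273.

0.2273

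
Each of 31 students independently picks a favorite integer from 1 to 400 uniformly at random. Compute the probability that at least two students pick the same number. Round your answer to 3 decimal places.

0.697

It's easier to compute the probability that all 31 are distinct.
P(all distinct) = 400/400 · 399/400 · ··· · 370/400 ≈ 0.303.
So the probability of at least one match is 1 − 0.303 = 0.697.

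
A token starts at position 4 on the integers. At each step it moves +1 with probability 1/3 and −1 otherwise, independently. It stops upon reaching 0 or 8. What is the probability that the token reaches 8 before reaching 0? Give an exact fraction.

1/17

Let r = q/p = (2/3)/(1/3) = 2. The recurrence P(i) = p·P(i+1) + q·P(i−1) with P(0)=0, P(8)=1 gives P(i) = (1 − r^i)/(1 − r^8).
P(4) = (1 − (2)^4) / (1 − (2)^8) = 1/17.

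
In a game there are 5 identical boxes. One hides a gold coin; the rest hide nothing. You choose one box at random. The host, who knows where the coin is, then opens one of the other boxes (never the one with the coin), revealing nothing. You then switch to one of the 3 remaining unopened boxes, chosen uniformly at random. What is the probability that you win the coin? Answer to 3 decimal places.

Your original box holds the coin with probability 1/5, so the other 4 collectively hold it with probability 4/5.
The host can always find an empty box to open, so this doesn't change that 4/5; it is now spread over the 3 remaining unopened boxes.
P(win by switching) = (4/5) · (1/3) = 4/15 ≈ 0.267.

0.267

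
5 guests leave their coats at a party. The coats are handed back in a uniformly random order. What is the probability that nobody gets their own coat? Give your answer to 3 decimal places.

0.367

This is the derangement probability: permutations of 5 with no fixed point.
D(5) = 5! · (1 − 1/1! + 1/2! − ··· + (−1)^5/5!) = 44.
P = 44/120 = 11/30 ≈ 0.367.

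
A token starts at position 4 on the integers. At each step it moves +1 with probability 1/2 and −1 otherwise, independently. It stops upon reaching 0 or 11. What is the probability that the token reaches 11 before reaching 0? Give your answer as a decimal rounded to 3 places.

0.364

With a fair step, P(i) = ½P(i−1) + ½P(i+1) with P(0)=0, P(11)=1 has the linear solution P(i) = i/11.
P(4) = 4/11 ≈ 0.364.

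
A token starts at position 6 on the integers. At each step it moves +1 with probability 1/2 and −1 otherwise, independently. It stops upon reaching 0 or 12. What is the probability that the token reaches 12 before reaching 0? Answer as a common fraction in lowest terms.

1/2

With a fair step, P(i) = ½P(i−1) + ½P(i+1) with P(0)=0, P(12)=1 has the linear solution P(i) = i/12.
P(6) = 6/12 = 1/2.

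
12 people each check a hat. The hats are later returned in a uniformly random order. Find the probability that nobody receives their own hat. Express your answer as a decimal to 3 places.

This is the derangement probability: permutations of 12 with no fixed point.
D(12) = 12! · (1 − 1/1! + 1/2! − ··· + (−1)^12/12!) = 176214841.
P = 176214841/479001600 = 16019531/43545600 ≈ 0.368.

0.368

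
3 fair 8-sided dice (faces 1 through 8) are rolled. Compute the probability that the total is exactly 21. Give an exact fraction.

There are 8^3 = 512 equally likely outcomes.
The number of ordered 3-tuples from {1,…,8} summing to 21 is 10.
P(sum = 21) = 10/512 = 5/256.

5/256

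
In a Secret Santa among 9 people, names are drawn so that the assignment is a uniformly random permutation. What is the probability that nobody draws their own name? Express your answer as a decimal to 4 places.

0.3679

This is the derangement probability: permutations of 9 with no fixed point.
D(9) = 9! · (1 − 1/1! + 1/2! − ··· + (−1)^9/9!) = 133496.
P = 133496/362880 = 16687/45360 ≈ 0.3679.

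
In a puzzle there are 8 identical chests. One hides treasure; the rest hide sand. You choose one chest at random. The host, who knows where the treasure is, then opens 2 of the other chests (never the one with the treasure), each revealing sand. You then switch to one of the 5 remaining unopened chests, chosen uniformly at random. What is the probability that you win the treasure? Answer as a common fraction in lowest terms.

Your original chest holds the treasure with probability 1/8, so the other 7 collectively hold it with probability 7/8.
The host can always find 2 empty chests to open, so the reveals don't change that 7/8; it is now spread over the 5 remaining unopened chests.
P(win by switching) = (7/8) · (1/5) = 7/40.

7/40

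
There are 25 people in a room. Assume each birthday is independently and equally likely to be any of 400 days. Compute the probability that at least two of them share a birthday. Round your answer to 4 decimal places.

It's easier to compute the probability that all 25 are distinct.
P(all distinct) = 400/400 · 399/400 · ··· · 376/400 ≈ 0.4650.
So the probability of at least one match is 1 − 0.4650 = 0.5350.

0.5350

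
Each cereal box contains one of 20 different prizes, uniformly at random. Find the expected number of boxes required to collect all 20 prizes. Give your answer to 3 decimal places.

After i distinct types are collected, each trial gives a new one with probability (20−i)/20, so the expected wait for the next new type is 20/(20−i).
E = 20/20 + 20/19 + 20/18 + 20/17 + 20/16 + 20/15 + 20/14 + 20/13 + 20/12 + 20/11 + 20/10 + 20/9 + 20/8 + 20/7 + 20/6 + 20/5 + 20/4 + 20/3 + 20/2 + 20/1 = 279175675/3879876 ≈ 71.955.

71.955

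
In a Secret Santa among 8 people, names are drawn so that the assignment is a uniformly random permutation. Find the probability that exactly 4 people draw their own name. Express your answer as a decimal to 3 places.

Choose which 4 of the 8 are fixed: C(8,4) = 70 ways.
The remaining 4 must have no fixed point: D(4) = 9.
P = 70·9/40320 = 1/64 ≈ 0.016.

0.016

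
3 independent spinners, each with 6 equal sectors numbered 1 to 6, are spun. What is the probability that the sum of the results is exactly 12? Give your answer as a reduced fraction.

25/216

There are 6^3 = 216 equally likely outcomes.
The number of ordered 3-tuples from {1,…,6} summing to 12 is 25.
P(sum = 12) = 25/216.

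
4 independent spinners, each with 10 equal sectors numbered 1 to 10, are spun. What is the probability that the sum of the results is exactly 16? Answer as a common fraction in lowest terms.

83/2000

There are 10^4 = 10000 equally likely outcomes.
The number of ordered 4-tuples from {1,…,10} summing to 16 is 415.
P(sum = 16) = 415/10000 = 83/2000.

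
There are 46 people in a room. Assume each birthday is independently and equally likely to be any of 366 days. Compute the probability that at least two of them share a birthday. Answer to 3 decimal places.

It's easier to compute the probability that all 46 are distinct.
P(all distinct) = 366/366 · 365/366 · ··· · 321/366 ≈ 0.052.
So the probability of at least one match is 1 − 0.052 = 0.948.

0.948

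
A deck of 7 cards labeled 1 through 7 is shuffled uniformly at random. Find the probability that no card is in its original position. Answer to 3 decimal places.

This is the derangement probability: permutations of 7 with no fixed point.
D(7) = 7! · (1 − 1/1! + 1/2! − ··· + (−1)^7/7!) = 1854.
P = 1854/5040 = 103/280 ≈ 0.368.

0.368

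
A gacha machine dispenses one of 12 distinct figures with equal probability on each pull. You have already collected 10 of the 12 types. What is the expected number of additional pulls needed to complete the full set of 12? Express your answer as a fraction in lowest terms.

Starting from 10 distinct types, each trial gives a new one with probability (12−i)/12 when i types are held, so the wait for the next new type is 12/(12−i).
E = 12/2 + 12/1 = 18.

18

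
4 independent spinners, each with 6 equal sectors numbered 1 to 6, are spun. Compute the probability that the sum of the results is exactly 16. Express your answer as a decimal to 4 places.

0.0965

There are 6^4 = 1296 equally likely outcomes.
The number of ordered 4-tuples from {1,…,6} summing to 16 is 125.
P(sum = 16) = 125/1296 ≈ 0.0965.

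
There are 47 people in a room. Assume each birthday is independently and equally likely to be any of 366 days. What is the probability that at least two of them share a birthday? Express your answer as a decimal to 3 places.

0.954

It's easier to compute the probability that all 47 are distinct.
P(all distinct) = 366/366 · 365/366 · ··· · 320/366 ≈ 0.046.
So the probability of at least one match is 1 − 0.046 = 0.954.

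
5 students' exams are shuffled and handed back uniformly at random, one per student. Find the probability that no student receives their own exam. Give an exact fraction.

11/30

This is the derangement probability: permutations of 5 with no fixed point.
D(5) = 5! · (1 − 1/1! + 1/2! − ··· + (−1)^5/5!) = 44.
P = 44/120 = 11/30.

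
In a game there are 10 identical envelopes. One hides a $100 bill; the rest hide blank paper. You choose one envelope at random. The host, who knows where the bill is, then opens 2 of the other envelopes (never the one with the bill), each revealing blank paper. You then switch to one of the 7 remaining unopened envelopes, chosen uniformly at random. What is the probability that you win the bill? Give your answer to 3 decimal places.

0.129

Your original envelope holds the bill with probability 1/10, so the other 9 collectively hold it with probability 9/10.
The host can always find 2 empty envelopes to open, so the reveals don't change that 9/10; it is now spread over the 7 remaining unopened envelopes.
P(win by switching) = (9/10) · (1/7) = 9/70 ≈ 0.129.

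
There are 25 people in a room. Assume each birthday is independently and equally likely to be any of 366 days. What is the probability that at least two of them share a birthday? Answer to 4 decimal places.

It's easier to compute the probability that all 25 are distinct.
P(all distinct) = 366/366 · 365/366 · ··· · 342/366 ≈ 0.4323.
So the probability of at least one match is 1 − 0.4323 = 0.5677.

0.5677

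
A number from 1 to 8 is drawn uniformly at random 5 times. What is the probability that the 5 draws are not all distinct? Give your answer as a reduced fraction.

407/512

P(all 5 different) = 8/8 · 7/8 · ··· · 4/8 = 105/512.
P(at least two equal) = 1 − 105/512 = 407/512.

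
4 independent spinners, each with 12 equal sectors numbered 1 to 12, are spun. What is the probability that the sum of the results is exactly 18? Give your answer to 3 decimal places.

There are 12^4 = 20736 equally likely outcomes.
The number of ordered 4-tuples from {1,…,12} summing to 18 is 640.
P(sum = 18) = 640/20736 = 5/162 ≈ 0.031.

0.031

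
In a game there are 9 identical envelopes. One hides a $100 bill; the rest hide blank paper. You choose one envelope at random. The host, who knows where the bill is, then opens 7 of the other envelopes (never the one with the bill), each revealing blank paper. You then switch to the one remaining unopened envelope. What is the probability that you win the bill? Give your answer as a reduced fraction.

8/9

Your original envelope holds the bill with probability 1/9, so the other 8 collectively hold it with probability 8/9.
The host can always find 7 empty envelopes to open, so the reveals don't change that 8/9; it is now spread over the 1 remaining unopened envelope.
P(win by switching) = (8/9) · (1/1) = 8/9.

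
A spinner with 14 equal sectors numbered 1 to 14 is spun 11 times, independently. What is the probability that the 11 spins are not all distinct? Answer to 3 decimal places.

0.996

P(all 11 different) = 14/14 · 13/14 · ··· · 4/14 ≈ 0.004.
P(at least two equal) = 1 − 0.004 = 0.996.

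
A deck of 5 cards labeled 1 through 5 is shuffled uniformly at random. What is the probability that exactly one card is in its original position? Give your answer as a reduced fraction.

Choose which one is fixed: C(5,1) = 5 ways.
The remaining 4 must have no fixed point: D(4) = 9.
P = 5·9/120 = 3/8.

3/8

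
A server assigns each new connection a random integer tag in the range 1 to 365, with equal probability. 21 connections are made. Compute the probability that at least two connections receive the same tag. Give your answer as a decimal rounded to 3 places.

It's easier to compute the probability that all 21 are distinct.
P(all distinct) = 365/365 · 364/365 · ··· · 345/365 ≈ 0.556.
So the probability of at least one match is 1 − 0.556 = 0.444.

0.444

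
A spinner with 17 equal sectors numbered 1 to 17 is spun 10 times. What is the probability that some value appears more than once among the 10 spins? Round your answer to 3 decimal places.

P(all 10 different) = 17/17 · 16/17 · ··· · 8/17 ≈ 0.035.
P(at least two equal) = 1 − 0.035 = 0.965.

0.965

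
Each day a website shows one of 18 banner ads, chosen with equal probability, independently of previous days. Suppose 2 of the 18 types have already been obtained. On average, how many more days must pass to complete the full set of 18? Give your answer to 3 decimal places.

60.853

Starting from 2 distinct types, each trial gives a new one with probability (18−i)/18 when i types are held, so the wait for the next new type is 18/(18−i).
E = 18/16 + 18/15 + 18/14 + 18/13 + 18/12 + 18/11 + 18/10 + 18/9 + 18/8 + 18/7 + 18/6 + 18/5 + 18/4 + 18/3 + 18/2 + 18/1 = 2436559/40040 ≈ 60.853.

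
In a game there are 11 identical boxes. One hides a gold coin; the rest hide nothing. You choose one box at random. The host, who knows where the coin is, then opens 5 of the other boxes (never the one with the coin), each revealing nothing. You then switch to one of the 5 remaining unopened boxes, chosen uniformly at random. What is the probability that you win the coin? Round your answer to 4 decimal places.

Your original box holds the coin with probability 1/11, so the other 10 collectively hold it with probability 10/11.
The host can always find 5 empty boxes to open, so the reveals don't change that 10/11; it is now spread over the 5 remaining unopened boxes.
P(win by switching) = (10/11) · (1/5) = 2/11 ≈ 0.1818.

0.1818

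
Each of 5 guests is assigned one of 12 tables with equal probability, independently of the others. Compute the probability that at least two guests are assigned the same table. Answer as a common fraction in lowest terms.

89/144

It's easier to compute the probability that all 5 are distinct.
P(all distinct) = 12/12 · 11/12 · ··· · 8/12 = 55/144.
So the probability of at least one match is 1 − 55/144 = 89/144.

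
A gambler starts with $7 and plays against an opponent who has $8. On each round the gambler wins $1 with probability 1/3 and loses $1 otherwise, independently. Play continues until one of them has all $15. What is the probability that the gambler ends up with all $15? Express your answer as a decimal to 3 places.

Let r = q/p = (2/3)/(1/3) = 2. The recurrence P(i) = p·P(i+1) + q·P(i−1) with P(0)=0, P(15)=1 gives P(i) = (1 − r^i)/(1 − r^15).
P(7) = (1 − (2)^7) / (1 − (2)^15) = 127/32767 ≈ 0.004.

0.004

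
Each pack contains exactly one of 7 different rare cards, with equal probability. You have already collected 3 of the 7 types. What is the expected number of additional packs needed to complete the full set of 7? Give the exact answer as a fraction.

175/12

Starting from 3 distinct types, each trial gives a new one with probability (7−i)/7 when i types are held, so the wait for the next new type is 7/(7−i).
E = 7/4 + 7/3 + 7/2 + 7/1 = 175/12.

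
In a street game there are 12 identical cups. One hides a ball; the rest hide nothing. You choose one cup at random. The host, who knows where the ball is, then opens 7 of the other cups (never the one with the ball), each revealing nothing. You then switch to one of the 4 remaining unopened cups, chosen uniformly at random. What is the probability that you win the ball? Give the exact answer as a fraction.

11/48

Your original cup holds the ball with probability 1/12, so the other 11 collectively hold it with probability 11/12.
The host can always find 7 empty cups to open, so the reveals don't change that 11/12; it is now spread over the 4 remaining unopened cups.
P(win by switching) = (11/12) · (1/4) = 11/48.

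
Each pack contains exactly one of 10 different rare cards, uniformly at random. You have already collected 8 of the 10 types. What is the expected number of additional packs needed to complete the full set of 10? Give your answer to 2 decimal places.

15.00

Starting from 8 distinct types, each trial gives a new one with probability (10−i)/10 when i types are held, so the wait for the next new type is 10/(10−i).
E = 10/2 + 10/1 = 15 ≈ 15.00.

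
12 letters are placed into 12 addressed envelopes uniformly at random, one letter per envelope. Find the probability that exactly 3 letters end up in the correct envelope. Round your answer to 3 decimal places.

0.061

Choose which 3 of the 12 are fixed: C(12,3) = 220 ways.
The remaining 9 must have no fixed point: D(9) = 133496.
P = 220·133496/479001600 = 16687/272160 ≈ 0.061.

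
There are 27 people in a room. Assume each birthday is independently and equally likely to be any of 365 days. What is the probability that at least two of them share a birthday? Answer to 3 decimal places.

0.627

It's easier to compute the probability that all 27 are distinct.
P(all distinct) = 365/365 · 364/365 · ··· · 339/365 ≈ 0.373.
So the probability of at least one match is 1 − 0.373 = 0.627.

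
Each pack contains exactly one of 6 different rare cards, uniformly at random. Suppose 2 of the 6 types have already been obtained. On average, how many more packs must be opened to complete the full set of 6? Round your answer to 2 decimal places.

12.50

Starting from 2 distinct types, each trial gives a new one with probability (6−i)/6 when i types are held, so the wait for the next new type is 6/(6−i).
E = 6/4 + 6/3 + 6/2 + 6/1 = 25/2 ≈ 12.50.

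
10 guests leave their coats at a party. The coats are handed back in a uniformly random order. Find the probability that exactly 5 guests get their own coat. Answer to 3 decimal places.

0.003

Choose which 5 of the 10 are fixed: C(10,5) = 252 ways.
The remaining 5 must have no fixed point: D(5) = 44.
P = 252·44/3628800 = 11/3600 ≈ 0.003.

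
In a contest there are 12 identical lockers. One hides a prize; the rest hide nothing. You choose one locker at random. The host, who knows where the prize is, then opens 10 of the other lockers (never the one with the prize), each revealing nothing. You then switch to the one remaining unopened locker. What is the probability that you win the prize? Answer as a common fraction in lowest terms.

Your original locker holds the prize with probability 1/12, so the other 11 collectively hold it with probability 11/12.
The host can always find 10 empty lockers to open, so the reveals don't change that 11/12; it is now spread over the 1 remaining unopened locker.
P(win by switching) = (11/12) · (1/1) = 11/12.

11/12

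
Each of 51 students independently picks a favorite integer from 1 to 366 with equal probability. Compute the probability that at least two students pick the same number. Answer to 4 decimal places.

It's easier to compute the probability that all 51 are distinct.
P(all distinct) = 366/366 · 365/366 · ··· · 316/366 ≈ 0.0258.
So the probability of at least one match is 1 − 0.0258 = 0.9742.

0.9742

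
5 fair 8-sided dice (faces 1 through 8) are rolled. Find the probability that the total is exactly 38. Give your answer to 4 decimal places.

There are 8^5 = 32768 equally likely outcomes.
The number of ordered 5-tuples from {1,…,8} summing to 38 is 15.
P(sum = 38) = 15/32768 ≈ 0.0005.

0.0005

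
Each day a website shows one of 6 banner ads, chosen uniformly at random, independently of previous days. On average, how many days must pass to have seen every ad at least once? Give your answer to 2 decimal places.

After i distinct types are collected, each trial gives a new one with probability (6−i)/6, so the expected wait for the next new type is 6/(6−i).
E = 6/6 + 6/5 + 6/4 + 6/3 + 6/2 + 6/1 = 147/10 ≈ 14.70.

14.70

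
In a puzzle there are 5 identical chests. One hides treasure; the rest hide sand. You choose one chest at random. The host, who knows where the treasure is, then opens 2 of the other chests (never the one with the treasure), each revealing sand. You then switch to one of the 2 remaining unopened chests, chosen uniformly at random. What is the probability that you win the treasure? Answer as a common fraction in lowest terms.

Your original chest holds the treasure with probability 1/5, so the other 4 collectively hold it with probability 4/5.
The host can always find 2 empty chests to open, so the reveals don't change that 4/5; it is now spread over the 2 remaining unopened chests.
P(win by switching) = (4/5) · (1/2) = 2/5.

2/5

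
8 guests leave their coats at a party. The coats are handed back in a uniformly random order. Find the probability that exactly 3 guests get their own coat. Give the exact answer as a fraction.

Choose which 3 of the 8 are fixed: C(8,3) = 56 ways.
The remaining 5 must have no fixed point: D(5) = 44.
P = 56·44/40320 = 11/180.

11/180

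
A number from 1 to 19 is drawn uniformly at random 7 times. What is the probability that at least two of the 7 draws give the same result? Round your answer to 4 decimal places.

P(all 7 different) = 19/19 · 18/19 · ··· · 13/19 ≈ 0.2841.
P(at least two equal) = 1 − 0.2841 = 0.7159.

0.7159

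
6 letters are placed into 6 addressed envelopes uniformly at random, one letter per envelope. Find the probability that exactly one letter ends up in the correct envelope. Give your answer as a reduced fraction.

11/30

Choose which one is fixed: C(6,1) = 6 ways.
The remaining 5 must have no fixed point: D(5) = 44.
P = 6·44/720 = 11/30.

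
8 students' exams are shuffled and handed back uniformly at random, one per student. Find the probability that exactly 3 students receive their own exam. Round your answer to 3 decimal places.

0.061

Choose which 3 of the 8 are fixed: C(8,3) = 56 ways.
The remaining 5 must have no fixed point: D(5) = 44.
P = 56·44/40320 = 11/180 ≈ 0.061.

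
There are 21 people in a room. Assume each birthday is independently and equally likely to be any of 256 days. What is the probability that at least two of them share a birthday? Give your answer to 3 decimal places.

It's easier to compute the probability that all 21 are distinct.
P(all distinct) = 256/256 · 255/256 · ··· · 236/256 ≈ 0.430.
So the probability of at least one match is 1 − 0.430 = 0.570.

0.570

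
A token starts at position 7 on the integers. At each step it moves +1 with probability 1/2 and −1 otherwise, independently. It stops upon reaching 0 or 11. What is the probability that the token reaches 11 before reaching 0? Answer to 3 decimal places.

With a fair step, P(i) = ½P(i−1) + ½P(i+1) with P(0)=0, P(11)=1 has the linear solution P(i) = i/11.
P(7) = 7/11 ≈ 0.636.

0.636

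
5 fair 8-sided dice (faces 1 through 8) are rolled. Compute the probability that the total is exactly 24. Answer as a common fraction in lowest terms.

There are 8^5 = 32768 equally likely outcomes.
The number of ordered 5-tuples from {1,…,8} summing to 24 is 2380.
P(sum = 24) = 2380/32768 = 595/8192.

595/8192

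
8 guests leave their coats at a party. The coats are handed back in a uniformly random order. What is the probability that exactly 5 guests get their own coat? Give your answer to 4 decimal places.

Choose which 5 of the 8 are fixed: C(8,5) = 56 ways.
The remaining 3 must have no fixed point: D(3) = 2.
P = 56·2/40320 = 1/360 ≈ 0.0028.

0.0028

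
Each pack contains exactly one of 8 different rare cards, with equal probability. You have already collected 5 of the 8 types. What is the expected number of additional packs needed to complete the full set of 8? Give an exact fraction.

Starting from 5 distinct types, each trial gives a new one with probability (8−i)/8 when i types are held, so the wait for the next new type is 8/(8−i).
E = 8/3 + 8/2 + 8/1 = 44/3.

44/3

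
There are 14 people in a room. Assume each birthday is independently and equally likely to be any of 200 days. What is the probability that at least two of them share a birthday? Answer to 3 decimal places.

0.372

It's easier to compute the probability that all 14 are distinct.
P(all distinct) = 200/200 · 199/200 · ··· · 187/200 ≈ 0.628.
So the probability of at least one match is 1 − 0.628 = 0.372.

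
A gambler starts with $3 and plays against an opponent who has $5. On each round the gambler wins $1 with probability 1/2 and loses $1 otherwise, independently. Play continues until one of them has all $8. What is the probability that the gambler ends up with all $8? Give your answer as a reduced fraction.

With a fair step, P(i) = ½P(i−1) + ½P(i+1) with P(0)=0, P(8)=1 has the linear solution P(i) = i/8.
P(3) = 3/8.

3/8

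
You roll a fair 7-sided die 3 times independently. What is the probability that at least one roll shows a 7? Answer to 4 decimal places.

0.3703

P(no roll shows a 7) = (6/7)^3 ≈ 0.6297.
P(at least one) = 1 − 0.6297 = 0.3703.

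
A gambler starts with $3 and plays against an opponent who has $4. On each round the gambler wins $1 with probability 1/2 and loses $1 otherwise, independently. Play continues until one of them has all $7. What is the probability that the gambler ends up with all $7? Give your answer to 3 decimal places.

0.429

With a fair step, P(i) = ½P(i−1) + ½P(i+1) with P(0)=0, P(7)=1 has the linear solution P(i) = i/7.
P(3) = 3/7 ≈ 0.429.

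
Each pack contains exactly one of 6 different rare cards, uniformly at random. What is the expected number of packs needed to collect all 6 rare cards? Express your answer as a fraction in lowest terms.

147/10

After i distinct types are collected, each trial gives a new one with probability (6−i)/6, so the expected wait for the next new type is 6/(6−i).
E = 6/6 + 6/5 + 6/4 + 6/3 + 6/2 + 6/1 = 147/10.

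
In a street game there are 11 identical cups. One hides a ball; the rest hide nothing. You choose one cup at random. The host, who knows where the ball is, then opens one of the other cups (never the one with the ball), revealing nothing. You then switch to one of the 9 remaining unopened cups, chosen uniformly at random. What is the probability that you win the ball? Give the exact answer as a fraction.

10/99

Your original cup holds the ball with probability 1/11, so the other 10 collectively hold it with probability 10/11.
The host can always find an empty cup to open, so this doesn't change that 10/11; it is now spread over the 9 remaining unopened cups.
P(win by switching) = (10/11) · (1/9) = 10/99.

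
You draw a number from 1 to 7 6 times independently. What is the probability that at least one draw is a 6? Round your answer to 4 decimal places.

P(no draw is a 6) = (6/7)^6 ≈ 0.3966.
P(at least one) = 1 − 0.3966 = 0.6034.

0.6034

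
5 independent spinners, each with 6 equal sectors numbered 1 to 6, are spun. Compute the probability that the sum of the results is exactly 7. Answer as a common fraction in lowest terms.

There are 6^5 = 7776 equally likely outcomes.
The number of ordered 5-tuples from {1,…,6} summing to 7 is 15.
P(sum = 7) = 15/7776 = 5/2592.

5/2592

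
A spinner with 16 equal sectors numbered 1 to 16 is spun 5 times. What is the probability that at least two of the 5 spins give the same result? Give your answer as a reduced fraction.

P(all 5 different) = 16/16 · 15/16 · ··· · 12/16 = 4095/8192.
P(at least two equal) = 1 − 4095/8192 = 4097/8192.

4097/8192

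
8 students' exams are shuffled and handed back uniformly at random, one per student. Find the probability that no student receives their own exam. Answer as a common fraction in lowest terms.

This is the derangement probability: permutations of 8 with no fixed point.
D(8) = 8! · (1 − 1/1! + 1/2! − ··· + (−1)^8/8!) = 14833.
P = 14833/40320 = 2119/5760.

2119/5760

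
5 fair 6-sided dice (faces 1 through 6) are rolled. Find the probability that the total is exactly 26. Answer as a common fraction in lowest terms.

There are 6^5 = 7776 equally likely outcomes.
The number of ordered 5-tuples from {1,…,6} summing to 26 is 70.
P(sum = 26) = 70/7776 = 35/3888.

35/3888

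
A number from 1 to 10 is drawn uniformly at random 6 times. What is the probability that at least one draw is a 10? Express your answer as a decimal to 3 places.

P(no draw is a 10) = (9/10)^6 ≈ 0.531.
P(at least one) = 1 − 0.531 = 0.469.

0.469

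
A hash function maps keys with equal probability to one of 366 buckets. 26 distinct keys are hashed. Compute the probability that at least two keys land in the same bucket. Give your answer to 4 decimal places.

0.5972

It's easier to compute the probability that all 26 are distinct.
P(all distinct) = 366/366 · 365/366 · ··· · 341/366 ≈ 0.4028.
So the probability of at least one match is 1 − 0.4028 = 0.5972.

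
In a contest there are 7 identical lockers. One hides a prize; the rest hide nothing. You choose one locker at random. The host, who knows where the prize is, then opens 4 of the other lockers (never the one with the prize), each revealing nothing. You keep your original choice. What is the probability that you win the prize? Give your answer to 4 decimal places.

The host can always open 4 empty lockers regardless of your choice, so the reveals give no information about your original locker.
P(win by staying) = 1/7 ≈ 0.1429.

0.1429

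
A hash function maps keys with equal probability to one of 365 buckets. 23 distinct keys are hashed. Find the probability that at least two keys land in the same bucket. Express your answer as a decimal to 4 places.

It's easier to compute the probability that all 23 are distinct.
P(all distinct) = 365/365 · 364/365 · ··· · 343/365 ≈ 0.4927.
So the probability of at least one match is 1 − 0.4927 = 0.5073.

0.5073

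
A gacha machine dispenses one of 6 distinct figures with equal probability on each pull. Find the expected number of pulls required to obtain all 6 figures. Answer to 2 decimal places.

After i distinct types are collected, each trial gives a new one with probability (6−i)/6, so the expected wait for the next new type is 6/(6−i).
E = 6/6 + 6/5 + 6/4 + 6/3 + 6/2 + 6/1 = 147/10 ≈ 14.70.

14.70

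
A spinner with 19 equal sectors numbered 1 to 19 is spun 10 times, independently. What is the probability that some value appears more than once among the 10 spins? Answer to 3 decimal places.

0.945

P(all 10 different) = 19/19 · 18/19 · ··· · 10/19 ≈ 0.055.
P(at least two equal) = 1 − 0.055 = 0.945.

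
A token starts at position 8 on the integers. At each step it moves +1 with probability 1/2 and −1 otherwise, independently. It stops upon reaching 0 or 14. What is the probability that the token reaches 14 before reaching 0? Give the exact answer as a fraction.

4/7

With a fair step, P(i) = ½P(i−1) + ½P(i+1) with P(0)=0, P(14)=1 has the linear solution P(i) = i/14.
P(8) = 8/14 = 4/7.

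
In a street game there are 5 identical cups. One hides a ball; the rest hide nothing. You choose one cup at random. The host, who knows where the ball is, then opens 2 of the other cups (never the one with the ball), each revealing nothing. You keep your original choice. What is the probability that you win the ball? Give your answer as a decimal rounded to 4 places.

The host can always open 2 empty cups regardless of your choice, so the reveals give no information about your original cup.
P(win by staying) = 1/5 ≈ 0.2000.

0.2000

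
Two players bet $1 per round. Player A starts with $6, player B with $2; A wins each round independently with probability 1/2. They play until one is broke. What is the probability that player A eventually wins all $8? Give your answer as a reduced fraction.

3/4

With a fair step, P(i) = ½P(i−1) + ½P(i+1) with P(0)=0, P(8)=1 has the linear solution P(i) = i/8.
P(6) = 6/8 = 3/4.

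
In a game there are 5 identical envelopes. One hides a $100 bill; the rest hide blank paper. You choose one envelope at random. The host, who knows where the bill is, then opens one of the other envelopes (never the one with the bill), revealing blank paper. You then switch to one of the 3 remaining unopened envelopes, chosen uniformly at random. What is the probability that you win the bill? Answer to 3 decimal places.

0.267

Your original envelope holds the bill with probability 1/5, so the other 4 collectively hold it with probability 4/5.
The host can always find an empty envelope to open, so this doesn't change that 4/5; it is now spread over the 3 remaining unopened envelopes.
P(win by switching) = (4/5) · (1/3) = 4/15 ≈ 0.267.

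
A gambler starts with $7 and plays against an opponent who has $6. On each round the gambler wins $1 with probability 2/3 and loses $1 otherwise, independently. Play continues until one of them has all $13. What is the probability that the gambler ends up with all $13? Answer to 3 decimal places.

0.992

Let r = q/p = (1/3)/(2/3) = 1/2. The recurrence P(i) = p·P(i+1) + q·P(i−1) with P(0)=0, P(13)=1 gives P(i) = (1 − r^i)/(1 − r^13).
P(7) = (1 − (1/2)^7) / (1 − (1/2)^13) = 8128/8191 ≈ 0.992.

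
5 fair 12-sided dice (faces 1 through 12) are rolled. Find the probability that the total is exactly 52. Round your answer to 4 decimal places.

0.0020

There are 12^5 = 248832 equally likely outcomes.
The number of ordered 5-tuples from {1,…,12} summing to 52 is 495.
P(sum = 52) = 495/248832 = 55/27648 ≈ 0.0020.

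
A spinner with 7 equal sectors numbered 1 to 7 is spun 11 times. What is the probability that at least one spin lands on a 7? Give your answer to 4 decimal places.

0.8165

P(no spin lands on a 7) = (6/7)^11 ≈ 0.1835.
P(at least one) = 1 − 0.1835 = 0.8165.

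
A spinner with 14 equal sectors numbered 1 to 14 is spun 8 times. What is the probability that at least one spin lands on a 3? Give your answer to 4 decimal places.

P(no spin lands on a 3) = (13/14)^8 ≈ 0.5527.
P(at least one) = 1 − 0.5527 = 0.4473.

0.4473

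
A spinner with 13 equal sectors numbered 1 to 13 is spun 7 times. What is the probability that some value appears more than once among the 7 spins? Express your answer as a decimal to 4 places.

0.8622

P(all 7 different) = 13/13 · 12/13 · ··· · 7/13 ≈ 0.1378.
P(at least two equal) = 1 − 0.1378 = 0.8622.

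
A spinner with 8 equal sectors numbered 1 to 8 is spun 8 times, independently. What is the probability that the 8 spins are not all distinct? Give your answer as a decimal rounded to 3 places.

P(all 8 different) = 8/8 · 7/8 · ··· · 1/8 ≈ 0.002.
P(at least two equal) = 1 − 0.002 = 0.998.

0.998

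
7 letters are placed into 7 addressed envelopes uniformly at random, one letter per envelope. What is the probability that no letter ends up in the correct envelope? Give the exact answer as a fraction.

This is the derangement probability: permutations of 7 with no fixed point.
D(7) = 7! · (1 − 1/1! + 1/2! − ··· + (−1)^7/7!) = 1854.
P = 1854/5040 = 103/280.

103/280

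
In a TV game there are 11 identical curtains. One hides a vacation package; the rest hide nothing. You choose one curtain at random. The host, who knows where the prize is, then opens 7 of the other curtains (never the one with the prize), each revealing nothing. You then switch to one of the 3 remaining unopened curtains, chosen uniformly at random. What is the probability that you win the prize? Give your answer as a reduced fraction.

Your original curtain holds the prize with probability 1/11, so the other 10 collectively hold it with probability 10/11.
The host can always find 7 empty curtains to open, so the reveals don't change that 10/11; it is now spread over the 3 remaining unopened curtains.
P(win by switching) = (10/11) · (1/3) = 10/33.

10/33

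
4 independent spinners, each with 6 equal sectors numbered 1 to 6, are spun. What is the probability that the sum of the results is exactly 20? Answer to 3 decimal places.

0.027

There are 6^4 = 1296 equally likely outcomes.
The number of ordered 4-tuples from {1,…,6} summing to 20 is 35.
P(sum = 20) = 35/1296 ≈ 0.027.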